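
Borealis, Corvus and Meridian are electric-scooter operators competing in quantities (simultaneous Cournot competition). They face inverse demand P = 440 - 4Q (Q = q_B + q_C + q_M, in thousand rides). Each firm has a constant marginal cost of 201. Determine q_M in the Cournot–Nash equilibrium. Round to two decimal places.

14.94

Each firm earns π_i = (440 - 4Q)q_i - 201q_i.
First-order condition (treating rivals' output as given): 239 - 8q_i - 4·Σ_{j≠i} q_j = 0.
With identical firms every q_j equals q_i, so Σ_{j≠i} q_j = 2q_i and 239 = 16q_i, giving q_i = 239/16.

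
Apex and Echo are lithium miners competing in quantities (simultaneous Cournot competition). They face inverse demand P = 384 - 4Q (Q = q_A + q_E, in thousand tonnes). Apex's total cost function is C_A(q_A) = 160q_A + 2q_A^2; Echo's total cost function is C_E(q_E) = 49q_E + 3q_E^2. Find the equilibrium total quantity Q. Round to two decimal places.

32.37

Apex's profit: π_A = (384 - 4Q)q_A - (160q_A + 2q_A²). Setting ∂π_A/∂q_A = 0: 224 - 12q_A - 4(q_E) = 0.
Echo's profit: π_E = (384 - 4Q)q_E - (49q_E + 3q_E²). Setting ∂π_E/∂q_E = 0: 335 - 14q_E - 4(q_A) = 0.
So q_A = (224 - 4q_E)/12 and q_E = (335 - 4q_A)/14.
Solving the pair: q_A = 449/38, q_E = 781/38.
Total output Q = 449/38 + 781/38 = 615/19.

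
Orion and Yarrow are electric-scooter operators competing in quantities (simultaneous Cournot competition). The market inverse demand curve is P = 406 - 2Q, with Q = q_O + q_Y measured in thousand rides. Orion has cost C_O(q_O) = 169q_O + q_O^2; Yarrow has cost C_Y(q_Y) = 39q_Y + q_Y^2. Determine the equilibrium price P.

255

Orion's profit: π_O = (406 - 2Q)q_O - (169q_O + q_O²). Setting ∂π_O/∂q_O = 0: 237 - 6q_O - 2(q_Y) = 0.
Yarrow's first-order condition: 367 - 6q_Y - 2(q_O) = 0.
So q_O = (237 - 2q_Y)/6 and q_Y = (367 - 2q_O)/6.
Solving the pair: q_O = 43/2, q_Y = 54.
Total output Q = 151/2, so price P = 406 - 2·(151/2) = 255.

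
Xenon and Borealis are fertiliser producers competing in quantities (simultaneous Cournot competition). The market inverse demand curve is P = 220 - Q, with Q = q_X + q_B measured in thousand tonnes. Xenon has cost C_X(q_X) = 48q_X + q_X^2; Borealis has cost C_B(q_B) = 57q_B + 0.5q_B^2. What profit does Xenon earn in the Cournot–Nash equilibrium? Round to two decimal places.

2059.65

Xenon's profit: π_X = (220 - Q)q_X - (48q_X + q_X²). Setting ∂π_X/∂q_X = 0: 172 - 4q_X - (q_B) = 0.
Borealis's first-order condition: 163 - 3q_B - (q_X) = 0.
Best responses: q_X = (172 - q_B)/4, q_B = (163 - q_X)/3.
Solving the pair: q_X = 353/11, q_B = 480/11.
Price P = 220 - 833/11 = 1587/11.
Xenon's profit: (1587/11)·(353/11) - 48·(353/11) - (353/11)² = 2059.6529.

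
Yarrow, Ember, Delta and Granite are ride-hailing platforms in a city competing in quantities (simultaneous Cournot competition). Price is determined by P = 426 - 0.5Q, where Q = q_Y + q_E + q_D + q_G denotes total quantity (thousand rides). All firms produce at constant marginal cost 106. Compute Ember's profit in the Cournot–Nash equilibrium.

8192

Each firm earns π_i = (426 - 0.5Q)q_i - 106q_i.
First-order condition (treating rivals' output as given): 320 - q_i - (1/2)·Σ_{j≠i} q_j = 0.
By symmetry each firm produces the same amount; substituting Σ_{j≠i} q_j = 3q_i yields q_i = 320/(5/2) = 128.
Price P = 426 - (1/2)·512 = 170.
Ember's profit: (170 - 106)·128 = 8192.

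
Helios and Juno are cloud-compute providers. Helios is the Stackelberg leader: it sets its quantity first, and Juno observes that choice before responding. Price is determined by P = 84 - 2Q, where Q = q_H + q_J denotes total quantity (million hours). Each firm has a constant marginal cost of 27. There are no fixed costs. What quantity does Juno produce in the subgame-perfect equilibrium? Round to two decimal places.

The follower Juno best-responds to any q_H: π_J = (84 - 2Q)q_J - 27q_J.
∂π_J/∂q_J = 57 - 2q_H - 4q_J = 0 gives the reaction function q_J = (57 - 2q_H)/4.
The leader anticipates this reaction. Substituting into P = 84 - 2Q gives P = 111/2 - q_H, so π_H = (111/2 - q_H)q_H - 27q_H.
Maximising: ∂π_H/∂q_H = 57/2 - 2q_H = 0, giving q_H = 57/4.
Then q_J = (57 - 2·(57/4))/4 = 57/8.

7.13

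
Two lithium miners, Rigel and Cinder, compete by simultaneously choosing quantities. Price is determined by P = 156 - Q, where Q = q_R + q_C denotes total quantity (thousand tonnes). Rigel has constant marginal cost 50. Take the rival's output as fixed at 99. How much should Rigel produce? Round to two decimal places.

3.50

With the rival's output fixed at 99, Rigel's profit is π_R = (156 - 99 - q_R)q_R - (50q_R) = (57 - q_R)q_R - (50q_R).
∂π_R/∂q_R = 7 - 2q_R = 0, so q_R = 7/2.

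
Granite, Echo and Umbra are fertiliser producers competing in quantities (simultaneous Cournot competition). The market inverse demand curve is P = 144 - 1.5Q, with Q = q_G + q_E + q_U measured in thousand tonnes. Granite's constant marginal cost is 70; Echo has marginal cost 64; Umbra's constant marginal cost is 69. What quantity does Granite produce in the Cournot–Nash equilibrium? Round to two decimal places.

11.17

Granite's profit: π_G = (144 - 1.5Q)q_G - (70q_G). Setting ∂π_G/∂q_G = 0: 74 - 3q_G - (3/2)(q_E + q_U) = 0.
Echo's first-order condition: 80 - 3q_E - (3/2)(q_G + q_U) = 0.
Umbra's first-order condition: 75 - 3q_U - (3/2)(q_G + q_E) = 0.
Summing all 3 equations gives 229 − 6Q = 0, hence Q = 229/6.
Back-substituting: q_G = (74 − 229/4)/(3/2) = 67/6, q_E = (80 − 229/4)/(3/2) = 91/6, q_U = (75 − 229/4)/(3/2) = 71/6.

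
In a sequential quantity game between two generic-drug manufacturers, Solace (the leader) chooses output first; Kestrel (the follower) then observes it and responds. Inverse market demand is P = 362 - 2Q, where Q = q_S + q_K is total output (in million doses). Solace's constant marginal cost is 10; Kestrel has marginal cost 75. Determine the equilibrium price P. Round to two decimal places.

Solve by backward induction. Given q_S, the follower Kestrel maximises π_K = (362 - 2q_S - 2q_K)q_K - 75q_K.
∂π_K/∂q_K = 287 - 2q_S - 4q_K = 0 gives the reaction function q_K = (287 - 2q_S)/4.
The leader anticipates this reaction. Substituting into P = 362 - 2Q gives P = 437/2 - q_S, so π_S = (437/2 - q_S)q_S - 10q_S.
The leader's first-order condition 417/2 - 2q_S = 0 yields q_S = 417/4.
Then q_K = (287 - 2·(417/4))/4 = 157/8.
Total output Q = 991/8, so price P = 362 - 2·(991/8) = 457/4.

114.25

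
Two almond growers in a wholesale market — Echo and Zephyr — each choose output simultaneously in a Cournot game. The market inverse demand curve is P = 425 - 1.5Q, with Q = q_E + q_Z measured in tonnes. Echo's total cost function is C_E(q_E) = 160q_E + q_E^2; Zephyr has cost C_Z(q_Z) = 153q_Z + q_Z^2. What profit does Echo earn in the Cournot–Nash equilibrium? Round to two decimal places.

Echo's profit: π_E = (425 - 1.5Q)q_E - (160q_E + q_E²). Setting ∂π_E/∂q_E = 0: 265 - 5q_E - (3/2)(q_Z) = 0.
Zephyr's profit: π_Z = (425 - 1.5Q)q_Z - (153q_Z + q_Z²). Setting ∂π_Z/∂q_Z = 0: 272 - 5q_Z - (3/2)(q_E) = 0.
Rearranging gives the reaction functions q_E = (265 - (3/2)q_Z)/5 and q_Z = (272 - (3/2)q_E)/5.
Substituting one into the other gives q_E = 524/13 and q_Z = 550/13.
Price P = 425 - (3/2)·(1074/13) = 301.0769.
Echo's profit: 301.0769·(524/13) - 160·(524/13) - (524/13)² = 4061.7751.

4061.78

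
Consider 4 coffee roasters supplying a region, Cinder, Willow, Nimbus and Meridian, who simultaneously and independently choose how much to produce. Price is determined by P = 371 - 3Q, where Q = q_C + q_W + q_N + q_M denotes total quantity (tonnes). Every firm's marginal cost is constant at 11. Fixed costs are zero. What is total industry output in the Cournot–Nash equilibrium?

A representative firm's profit is π_i = q_i(371 - 3Q) - 11q_i.
Setting ∂π_i/∂q_i = 0 with rivals' quantities fixed: 360 - 6q_i - 3·Σ_{j≠i} q_j = 0.
By symmetry each firm produces the same amount; substituting Σ_{j≠i} q_j = 3q_i yields q_i = 360/15 = 24.
Total output Q = 24 + 24 + 24 + 24 = 96.

96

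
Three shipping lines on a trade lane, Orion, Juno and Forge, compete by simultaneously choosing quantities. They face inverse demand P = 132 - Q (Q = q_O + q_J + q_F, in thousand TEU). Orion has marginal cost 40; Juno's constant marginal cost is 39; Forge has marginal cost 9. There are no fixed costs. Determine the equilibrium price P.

Orion's profit: π_O = (132 - Q)q_O - (40q_O). Setting ∂π_O/∂q_O = 0: 92 - 2q_O - (q_J + q_F) = 0.
Juno's first-order condition: 93 - 2q_J - (q_O + q_F) = 0.
Forge's first-order condition: 123 - 2q_F - (q_O + q_J) = 0.
Summing all 3 equations gives 308 − 4Q = 0, hence Q = 77.
Back-substituting: q_O = (92 − 77) = 15, q_J = (93 − 77) = 16, q_F = (123 − 77) = 46.
Total output Q = 77, so price P = 132 - 77 = 55.

55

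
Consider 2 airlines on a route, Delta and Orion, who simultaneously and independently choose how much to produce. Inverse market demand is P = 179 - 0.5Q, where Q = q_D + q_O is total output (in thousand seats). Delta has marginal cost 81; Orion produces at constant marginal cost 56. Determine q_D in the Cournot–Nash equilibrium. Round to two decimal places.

Delta's profit: π_D = (179 - 0.5Q)q_D - (81q_D). Setting ∂π_D/∂q_D = 0: 98 - q_D - (1/2)(q_O) = 0.
Orion's first-order condition: 123 - q_O - (1/2)(q_D) = 0.
So q_D = (98 - (1/2)q_O) and q_O = (123 - (1/2)q_D).
Solving the pair: q_D = 146/3, q_O = 296/3.

48.67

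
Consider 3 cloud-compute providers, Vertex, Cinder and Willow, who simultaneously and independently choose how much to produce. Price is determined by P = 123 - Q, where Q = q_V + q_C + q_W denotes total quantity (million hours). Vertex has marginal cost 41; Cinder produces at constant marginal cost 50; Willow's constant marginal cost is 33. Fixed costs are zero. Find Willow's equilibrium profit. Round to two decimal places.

Vertex's profit: π_V = (123 - Q)q_V - (41q_V). Setting ∂π_V/∂q_V = 0: 82 - 2q_V - (q_C + q_W) = 0.
Cinder's profit: π_C = (123 - Q)q_C - (50q_C). Setting ∂π_C/∂q_C = 0: 73 - 2q_C - (q_V + q_W) = 0.
Willow's first-order condition: 90 - 2q_W - (q_V + q_C) = 0.
Adding the 3 conditions: 245 − 2Q − 2Q = 0, i.e. Q = 245/4.
Back-substituting: q_V = (82 − 245/4) = 83/4, q_C = (73 − 245/4) = 47/4, q_W = (90 − 245/4) = 115/4.
Price P = 123 - 245/4 = 247/4.
Willow's profit: (247/4 - 33)·(115/4) = 826.5625.

826.56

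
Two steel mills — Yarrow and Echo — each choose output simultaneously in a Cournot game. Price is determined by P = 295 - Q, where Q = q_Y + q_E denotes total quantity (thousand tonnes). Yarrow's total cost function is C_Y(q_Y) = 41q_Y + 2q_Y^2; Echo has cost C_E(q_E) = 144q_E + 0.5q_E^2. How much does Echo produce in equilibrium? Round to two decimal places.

38.35

Yarrow's profit: π_Y = (295 - Q)q_Y - (41q_Y + 2q_Y²). Setting ∂π_Y/∂q_Y = 0: 254 - 6q_Y - (q_E) = 0.
Echo's profit: π_E = (295 - Q)q_E - (144q_E + (1/2)q_E²). Setting ∂π_E/∂q_E = 0: 151 - 3q_E - (q_Y) = 0.
Rearranging gives the reaction functions q_Y = (254 - q_E)/6 and q_E = (151 - q_Y)/3.
Solving the pair: q_Y = 611/17, q_E = 652/17.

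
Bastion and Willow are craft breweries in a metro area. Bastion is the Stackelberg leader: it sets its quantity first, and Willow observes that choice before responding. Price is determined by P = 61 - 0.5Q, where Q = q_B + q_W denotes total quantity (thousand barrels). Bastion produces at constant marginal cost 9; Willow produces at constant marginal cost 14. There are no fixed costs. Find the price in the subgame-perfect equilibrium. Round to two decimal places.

Solve by backward induction. Given q_B, the follower Willow maximises π_W = (61 - (1/2)q_B - (1/2)q_W)q_W - 14q_W.
Follower FOC: 47 - (1/2)q_B - q_W = 0, so q_W(q_B) = (47 - (1/2)q_B).
The leader anticipates this reaction. Substituting into P = 61 - 0.5Q gives P = 75/2 - (1/4)q_B, so π_B = (75/2 - (1/4)q_B)q_B - 9q_B.
Leader FOC: 57/2 - (1/2)q_B = 0, so q_B = 57.
Then q_W = (47 - (1/2)·57) = 37/2.
Total output Q = 151/2, so price P = 61 - (1/2)·(151/2) = 93/4.

23.25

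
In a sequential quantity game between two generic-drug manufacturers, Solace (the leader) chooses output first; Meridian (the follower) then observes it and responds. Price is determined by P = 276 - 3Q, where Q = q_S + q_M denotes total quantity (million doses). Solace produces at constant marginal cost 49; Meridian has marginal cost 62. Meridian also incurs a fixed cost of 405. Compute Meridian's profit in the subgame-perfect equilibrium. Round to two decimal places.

Solve by backward induction. Given q_S, the follower Meridian maximises π_M = (276 - 3q_S - 3q_M)q_M - 62q_M.
Setting the follower's marginal profit to zero, 214 - 3q_S - 6q_M = 0, i.e. q_M = (214 - 3q_S)/6.
The leader anticipates this reaction. Substituting into P = 276 - 3Q gives P = 169 - (3/2)q_S, so π_S = (169 - (3/2)q_S)q_S - 49q_S.
Maximising: ∂π_S/∂q_S = 120 - 3q_S = 0, giving q_S = 40.
Then q_M = (214 - 3·40)/6 = 47/3.
Price P = 276 - 3·(167/3) = 109.
Meridian's profit: (109 - 62)·(47/3) - 405 = 994/3.

331.33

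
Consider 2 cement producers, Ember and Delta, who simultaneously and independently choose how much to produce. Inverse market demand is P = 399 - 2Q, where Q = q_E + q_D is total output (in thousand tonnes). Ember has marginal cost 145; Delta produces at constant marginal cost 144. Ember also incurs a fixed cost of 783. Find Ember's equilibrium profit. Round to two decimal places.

2773.06

Ember's profit: π_E = (399 - 2Q)q_E - (145q_E). Setting ∂π_E/∂q_E = 0: 254 - 4q_E - 2(q_D) = 0.
Delta's first-order condition: 255 - 4q_D - 2(q_E) = 0.
Rearranging gives the reaction functions q_E = (254 - 2q_D)/4 and q_D = (255 - 2q_E)/4.
Substituting one into the other gives q_E = 253/6 and q_D = 128/3.
Price P = 399 - 2·(509/6) = 688/3.
Ember's profit: (688/3 - 145)·(253/6) - 783 = 2773.0556.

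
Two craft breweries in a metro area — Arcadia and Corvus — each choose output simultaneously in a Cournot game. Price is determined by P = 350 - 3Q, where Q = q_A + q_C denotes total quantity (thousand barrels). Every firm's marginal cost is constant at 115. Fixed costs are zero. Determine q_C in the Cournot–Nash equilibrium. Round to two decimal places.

26.11

A representative firm's profit is π_i = q_i(350 - 3Q) - 115q_i.
Setting ∂π_i/∂q_i = 0 with rivals' quantities fixed: 235 - 6q_i - 3q_j = 0.
By symmetry each firm produces the same amount; substituting q_j = q_i yields q_i = 235/9.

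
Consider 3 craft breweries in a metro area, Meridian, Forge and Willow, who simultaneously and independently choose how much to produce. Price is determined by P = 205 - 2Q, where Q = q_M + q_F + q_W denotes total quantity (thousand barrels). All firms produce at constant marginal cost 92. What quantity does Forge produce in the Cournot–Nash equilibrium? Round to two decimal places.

Each firm earns π_i = (205 - 2Q)q_i - 92q_i.
Setting ∂π_i/∂q_i = 0 with rivals' quantities fixed: 113 - 4q_i - 2·Σ_{j≠i} q_j = 0.
With identical firms every q_j equals q_i, so Σ_{j≠i} q_j = 2q_i and 113 = 8q_i, giving q_i = 113/8.

14.13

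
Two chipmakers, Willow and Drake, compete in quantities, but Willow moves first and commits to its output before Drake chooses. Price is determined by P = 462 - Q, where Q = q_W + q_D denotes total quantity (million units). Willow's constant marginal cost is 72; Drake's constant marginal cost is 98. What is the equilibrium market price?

Solve by backward induction. Given q_W, the follower Drake maximises π_D = (462 - q_W - q_D)q_D - 98q_D.
Setting the follower's marginal profit to zero, 364 - q_W - 2q_D = 0, i.e. q_D = (364 - q_W)/2.
Willow substitutes q_D(q_W) into its own profit: π_W = q_W(462 - q_W - (364 - q_W)/2) - 72q_W = (280 - (1/2)q_W)q_W - 72q_W.
The leader's first-order condition 208 - q_W = 0 yields q_W = 208.
Then q_D = (364 - 208)/2 = 78.
Total output Q = 286, so price P = 462 - 286 = 176.

176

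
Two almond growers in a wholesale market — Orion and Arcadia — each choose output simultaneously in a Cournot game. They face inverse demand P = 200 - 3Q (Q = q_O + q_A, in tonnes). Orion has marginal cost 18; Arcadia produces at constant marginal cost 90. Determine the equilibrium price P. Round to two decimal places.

102.67

Orion's profit: π_O = (200 - 3Q)q_O - (18q_O). Setting ∂π_O/∂q_O = 0: 182 - 6q_O - 3(q_A) = 0.
Arcadia's profit: π_A = (200 - 3Q)q_A - (90q_A). Setting ∂π_A/∂q_A = 0: 110 - 6q_A - 3(q_O) = 0.
So q_O = (182 - 3q_A)/6 and q_A = (110 - 3q_O)/6.
Solving the pair: q_O = 254/9, q_A = 38/9.
Total output Q = 292/9, so price P = 200 - 3·(292/9) = 308/3.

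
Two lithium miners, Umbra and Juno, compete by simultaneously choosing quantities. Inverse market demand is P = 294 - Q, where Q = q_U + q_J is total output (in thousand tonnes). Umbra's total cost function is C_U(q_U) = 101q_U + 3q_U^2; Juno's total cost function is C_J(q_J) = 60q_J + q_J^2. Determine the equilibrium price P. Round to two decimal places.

Umbra's profit: π_U = (294 - Q)q_U - (101q_U + 3q_U²). Setting ∂π_U/∂q_U = 0: 193 - 8q_U - (q_J) = 0.
Juno's first-order condition: 234 - 4q_J - (q_U) = 0.
Best responses: q_U = (193 - q_J)/8, q_J = (234 - q_U)/4.
Solving the pair: q_U = 538/31, q_J = 1679/31.
Total output Q = 71.5161, so price P = 294 - 71.5161 = 222.4839.

222.48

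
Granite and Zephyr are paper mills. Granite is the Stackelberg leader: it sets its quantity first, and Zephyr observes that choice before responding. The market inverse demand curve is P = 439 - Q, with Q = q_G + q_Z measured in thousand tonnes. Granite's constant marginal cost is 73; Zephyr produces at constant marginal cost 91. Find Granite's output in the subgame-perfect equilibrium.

Solve by backward induction. Given q_G, the follower Zephyr maximises π_Z = (439 - q_G - q_Z)q_Z - 91q_Z.
∂π_Z/∂q_Z = 348 - q_G - 2q_Z = 0 gives the reaction function q_Z = (348 - q_G)/2.
Granite substitutes q_Z(q_G) into its own profit: π_G = q_G(439 - q_G - (348 - q_G)/2) - 73q_G = (265 - (1/2)q_G)q_G - 73q_G.
The leader's first-order condition 192 - q_G = 0 yields q_G = 192.
Then q_Z = (348 - 192)/2 = 78.

192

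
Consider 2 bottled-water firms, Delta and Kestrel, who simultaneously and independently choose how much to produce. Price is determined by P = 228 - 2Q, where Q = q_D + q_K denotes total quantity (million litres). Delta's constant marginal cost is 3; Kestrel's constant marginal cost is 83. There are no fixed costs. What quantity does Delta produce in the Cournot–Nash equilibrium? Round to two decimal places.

50.83

Delta's profit: π_D = (228 - 2Q)q_D - (3q_D). Setting ∂π_D/∂q_D = 0: 225 - 4q_D - 2(q_K) = 0.
Kestrel's first-order condition: 145 - 4q_K - 2(q_D) = 0.
Best responses: q_D = (225 - 2q_K)/4, q_K = (145 - 2q_D)/4.
Substituting one into the other gives q_D = 305/6 and q_K = 65/6.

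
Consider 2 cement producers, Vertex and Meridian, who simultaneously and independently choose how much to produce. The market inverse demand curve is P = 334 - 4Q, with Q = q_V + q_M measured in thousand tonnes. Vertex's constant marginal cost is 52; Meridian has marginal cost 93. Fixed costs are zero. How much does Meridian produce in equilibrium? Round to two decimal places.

Vertex's profit: π_V = (334 - 4Q)q_V - (52q_V). Setting ∂π_V/∂q_V = 0: 282 - 8q_V - 4(q_M) = 0.
Meridian's first-order condition: 241 - 8q_M - 4(q_V) = 0.
So q_V = (282 - 4q_M)/8 and q_M = (241 - 4q_V)/8.
Substituting one into the other gives q_V = 323/12 and q_M = 50/3.

16.67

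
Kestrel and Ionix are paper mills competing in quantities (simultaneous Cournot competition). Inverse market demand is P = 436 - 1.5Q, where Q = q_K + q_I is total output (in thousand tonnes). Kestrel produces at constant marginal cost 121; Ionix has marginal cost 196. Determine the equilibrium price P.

251

Kestrel's profit: π_K = (436 - 1.5Q)q_K - (121q_K). Setting ∂π_K/∂q_K = 0: 315 - 3q_K - (3/2)(q_I) = 0.
Ionix's profit: π_I = (436 - 1.5Q)q_I - (196q_I). Setting ∂π_I/∂q_I = 0: 240 - 3q_I - (3/2)(q_K) = 0.
Best responses: q_K = (315 - (3/2)q_I)/3, q_I = (240 - (3/2)q_K)/3.
Substituting one into the other gives q_K = 260/3 and q_I = 110/3.
Total output Q = 370/3, so price P = 436 - (3/2)·(370/3) = 251.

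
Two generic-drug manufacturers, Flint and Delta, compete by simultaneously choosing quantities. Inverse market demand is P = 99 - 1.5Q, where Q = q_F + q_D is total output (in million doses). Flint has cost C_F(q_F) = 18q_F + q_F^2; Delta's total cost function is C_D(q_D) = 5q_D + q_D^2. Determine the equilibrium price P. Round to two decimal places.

Flint's profit: π_F = (99 - 1.5Q)q_F - (18q_F + q_F²). Setting ∂π_F/∂q_F = 0: 81 - 5q_F - (3/2)(q_D) = 0.
Delta's first-order condition: 94 - 5q_D - (3/2)(q_F) = 0.
So q_F = (81 - (3/2)q_D)/5 and q_D = (94 - (3/2)q_F)/5.
Solving the pair: q_F = 1056/91, q_D = 1394/91.
Total output Q = 350/13, so price P = 99 - (3/2)·(350/13) = 762/13.

58.62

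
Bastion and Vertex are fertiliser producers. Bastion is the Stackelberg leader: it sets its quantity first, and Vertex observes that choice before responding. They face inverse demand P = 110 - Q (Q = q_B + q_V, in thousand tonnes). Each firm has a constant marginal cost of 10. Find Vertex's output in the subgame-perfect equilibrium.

25

The follower Vertex best-responds to any q_B: π_V = (110 - Q)q_V - 10q_V.
Setting the follower's marginal profit to zero, 100 - q_B - 2q_V = 0, i.e. q_V = (100 - q_B)/2.
The leader anticipates this reaction. Substituting into P = 110 - Q gives P = 60 - (1/2)q_B, so π_B = (60 - (1/2)q_B)q_B - 10q_B.
Maximising: ∂π_B/∂q_B = 50 - q_B = 0, giving q_B = 50.
Then q_V = (100 - 50)/2 = 25.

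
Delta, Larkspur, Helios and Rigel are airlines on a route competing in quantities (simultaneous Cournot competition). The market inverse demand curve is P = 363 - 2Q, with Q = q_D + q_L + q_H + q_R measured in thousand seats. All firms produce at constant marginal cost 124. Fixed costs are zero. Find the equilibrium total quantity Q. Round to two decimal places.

A representative firm's profit is π_i = q_i(363 - 2Q) - 124q_i.
First-order condition (treating rivals' output as given): 239 - 4q_i - 2·Σ_{j≠i} q_j = 0.
By symmetry each firm produces the same amount; substituting Σ_{j≠i} q_j = 3q_i yields q_i = 239/10.
Total output Q = 239/10 + 239/10 + 239/10 + 239/10 = 478/5.

95.60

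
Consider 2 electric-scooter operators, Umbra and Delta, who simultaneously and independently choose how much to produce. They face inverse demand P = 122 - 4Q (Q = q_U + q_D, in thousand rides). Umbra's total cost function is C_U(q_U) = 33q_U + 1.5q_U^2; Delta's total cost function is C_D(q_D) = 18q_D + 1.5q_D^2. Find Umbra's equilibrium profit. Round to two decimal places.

158.13

Umbra's profit: π_U = (122 - 4Q)q_U - (33q_U + (3/2)q_U²). Setting ∂π_U/∂q_U = 0: 89 - 11q_U - 4(q_D) = 0.
Delta's profit: π_D = (122 - 4Q)q_D - (18q_D + (3/2)q_D²). Setting ∂π_D/∂q_D = 0: 104 - 11q_D - 4(q_U) = 0.
So q_U = (89 - 4q_D)/11 and q_D = (104 - 4q_U)/11.
Substituting one into the other gives q_U = 563/105 and q_D = 788/105.
Price P = 122 - 4·(193/15) = 1058/15.
Umbra's profit: (1058/15)·(563/105) - 33·(563/105) - (3/2)(563/105)² = 158.1251.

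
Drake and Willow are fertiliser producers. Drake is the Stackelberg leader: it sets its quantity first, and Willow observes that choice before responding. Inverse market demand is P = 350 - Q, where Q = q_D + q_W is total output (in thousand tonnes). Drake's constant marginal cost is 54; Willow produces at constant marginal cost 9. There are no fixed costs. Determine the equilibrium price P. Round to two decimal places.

The follower Willow best-responds to any q_D: π_W = (350 - Q)q_W - 9q_W.
Setting the follower's marginal profit to zero, 341 - q_D - 2q_W = 0, i.e. q_W = (341 - q_D)/2.
The leader anticipates this reaction. Substituting into P = 350 - Q gives P = 359/2 - (1/2)q_D, so π_D = (359/2 - (1/2)q_D)q_D - 54q_D.
Leader FOC: 251/2 - q_D = 0, so q_D = 251/2.
Then q_W = (341 - 251/2)/2 = 431/4.
Total output Q = 933/4, so price P = 350 - 933/4 = 467/4.

116.75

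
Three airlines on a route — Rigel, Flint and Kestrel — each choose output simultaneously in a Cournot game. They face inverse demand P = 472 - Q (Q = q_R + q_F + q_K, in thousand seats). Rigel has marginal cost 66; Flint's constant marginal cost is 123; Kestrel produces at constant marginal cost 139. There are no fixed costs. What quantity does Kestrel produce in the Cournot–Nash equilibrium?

61

Rigel's profit: π_R = (472 - Q)q_R - (66q_R). Setting ∂π_R/∂q_R = 0: 406 - 2q_R - (q_F + q_K) = 0.
Flint's profit: π_F = (472 - Q)q_F - (123q_F). Setting ∂π_F/∂q_F = 0: 349 - 2q_F - (q_R + q_K) = 0.
Kestrel's first-order condition: 333 - 2q_K - (q_R + q_F) = 0.
Summing all 3 equations gives 1088 − 4Q = 0, hence Q = 272.
Back-substituting: q_R = (406 − 272) = 134, q_F = (349 − 272) = 77, q_K = (333 − 272) = 61.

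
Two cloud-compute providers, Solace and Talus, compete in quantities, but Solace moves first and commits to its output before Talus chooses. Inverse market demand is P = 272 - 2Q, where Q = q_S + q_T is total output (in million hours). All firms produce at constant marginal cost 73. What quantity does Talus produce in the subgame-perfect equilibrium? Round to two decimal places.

24.88

The follower Talus best-responds to any q_S: π_T = (272 - 2Q)q_T - 73q_T.
Setting the follower's marginal profit to zero, 199 - 2q_S - 4q_T = 0, i.e. q_T = (199 - 2q_S)/4.
Solace substitutes q_T(q_S) into its own profit: π_S = q_S(272 - 2q_S - (199 - 2q_S)/2) - 73q_S = (345/2 - q_S)q_S - 73q_S.
Leader FOC: 199/2 - 2q_S = 0, so q_S = 199/4.
Then q_T = (199 - 2·(199/4))/4 = 199/8.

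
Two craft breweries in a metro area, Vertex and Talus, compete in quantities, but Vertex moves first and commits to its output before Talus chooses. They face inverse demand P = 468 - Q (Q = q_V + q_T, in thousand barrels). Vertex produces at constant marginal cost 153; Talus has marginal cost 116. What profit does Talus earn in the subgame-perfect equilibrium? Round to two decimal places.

11342.25

Solve by backward induction. Given q_V, the follower Talus maximises π_T = (468 - q_V - q_T)q_T - 116q_T.
∂π_T/∂q_T = 352 - q_V - 2q_T = 0 gives the reaction function q_T = (352 - q_V)/2.
The leader anticipates this reaction. Substituting into P = 468 - Q gives P = 292 - (1/2)q_V, so π_V = (292 - (1/2)q_V)q_V - 153q_V.
The leader's first-order condition 139 - q_V = 0 yields q_V = 139.
Then q_T = (352 - 139)/2 = 213/2.
Price P = 468 - 491/2 = 445/2.
Talus's profit: (445/2 - 116)·(213/2) = 11342.2500.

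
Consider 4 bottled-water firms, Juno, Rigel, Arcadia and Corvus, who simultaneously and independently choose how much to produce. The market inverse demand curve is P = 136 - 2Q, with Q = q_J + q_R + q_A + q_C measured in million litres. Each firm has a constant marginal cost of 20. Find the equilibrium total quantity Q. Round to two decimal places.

Each firm earns π_i = (136 - 2Q)q_i - 20q_i.
First-order condition (treating rivals' output as given): 116 - 4q_i - 2·Σ_{j≠i} q_j = 0.
With identical firms every q_j equals q_i, so Σ_{j≠i} q_j = 3q_i and 116 = 10q_i, giving q_i = 58/5.
Total output Q = 58/5 + 58/5 + 58/5 + 58/5 = 232/5.

46.40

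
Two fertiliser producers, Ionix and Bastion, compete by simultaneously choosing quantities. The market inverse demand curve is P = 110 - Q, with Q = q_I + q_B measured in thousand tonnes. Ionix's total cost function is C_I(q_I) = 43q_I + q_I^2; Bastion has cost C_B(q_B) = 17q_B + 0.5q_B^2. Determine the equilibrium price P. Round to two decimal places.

Ionix's profit: π_I = (110 - Q)q_I - (43q_I + q_I²). Setting ∂π_I/∂q_I = 0: 67 - 4q_I - (q_B) = 0.
Bastion's first-order condition: 93 - 3q_B - (q_I) = 0.
Best responses: q_I = (67 - q_B)/4, q_B = (93 - q_I)/3.
Substituting one into the other gives q_I = 108/11 and q_B = 305/11.
Total output Q = 413/11, so price P = 110 - 413/11 = 797/11.

72.45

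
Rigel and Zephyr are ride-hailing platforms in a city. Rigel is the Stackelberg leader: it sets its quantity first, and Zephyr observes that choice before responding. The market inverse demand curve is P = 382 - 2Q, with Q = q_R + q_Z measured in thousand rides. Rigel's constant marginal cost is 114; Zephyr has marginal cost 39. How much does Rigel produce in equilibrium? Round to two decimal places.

48.25

The follower Zephyr best-responds to any q_R: π_Z = (382 - 2Q)q_Z - 39q_Z.
Follower FOC: 343 - 2q_R - 4q_Z = 0, so q_Z(q_R) = (343 - 2q_R)/4.
Rigel substitutes q_Z(q_R) into its own profit: π_R = q_R(382 - 2q_R - (343 - 2q_R)/2) - 114q_R = (421/2 - q_R)q_R - 114q_R.
Maximising: ∂π_R/∂q_R = 193/2 - 2q_R = 0, giving q_R = 193/4.
Then q_Z = (343 - 2·(193/4))/4 = 493/8.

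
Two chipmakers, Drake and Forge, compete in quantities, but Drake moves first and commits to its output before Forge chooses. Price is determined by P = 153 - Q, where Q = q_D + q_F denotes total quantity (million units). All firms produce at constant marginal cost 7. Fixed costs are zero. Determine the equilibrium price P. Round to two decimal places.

43.50

The follower Forge best-responds to any q_D: π_F = (153 - Q)q_F - 7q_F.
∂π_F/∂q_F = 146 - q_D - 2q_F = 0 gives the reaction function q_F = (146 - q_D)/2.
The leader anticipates this reaction. Substituting into P = 153 - Q gives P = 80 - (1/2)q_D, so π_D = (80 - (1/2)q_D)q_D - 7q_D.
The leader's first-order condition 73 - q_D = 0 yields q_D = 73.
Then q_F = (146 - 73)/2 = 73/2.
Total output Q = 219/2, so price P = 153 - 219/2 = 87/2.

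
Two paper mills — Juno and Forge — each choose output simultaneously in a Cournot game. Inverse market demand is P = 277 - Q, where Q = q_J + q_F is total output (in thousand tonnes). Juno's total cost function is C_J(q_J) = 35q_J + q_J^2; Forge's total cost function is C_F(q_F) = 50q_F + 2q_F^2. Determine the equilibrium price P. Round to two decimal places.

Juno's profit: π_J = (277 - Q)q_J - (35q_J + q_J²). Setting ∂π_J/∂q_J = 0: 242 - 4q_J - (q_F) = 0.
Forge's profit: π_F = (277 - Q)q_F - (50q_F + 2q_F²). Setting ∂π_F/∂q_F = 0: 227 - 6q_F - (q_J) = 0.
Best responses: q_J = (242 - q_F)/4, q_F = (227 - q_J)/6.
Solving the pair: q_J = 1225/23, q_F = 666/23.
Total output Q = 1891/23, so price P = 277 - 1891/23 = 194.7826.

194.78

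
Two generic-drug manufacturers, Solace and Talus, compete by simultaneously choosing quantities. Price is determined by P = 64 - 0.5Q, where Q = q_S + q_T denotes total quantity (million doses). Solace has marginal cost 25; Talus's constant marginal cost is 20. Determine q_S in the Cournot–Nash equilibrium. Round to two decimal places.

Solace's profit: π_S = (64 - 0.5Q)q_S - (25q_S). Setting ∂π_S/∂q_S = 0: 39 - q_S - (1/2)(q_T) = 0.
Talus's profit: π_T = (64 - 0.5Q)q_T - (20q_T). Setting ∂π_T/∂q_T = 0: 44 - q_T - (1/2)(q_S) = 0.
Rearranging gives the reaction functions q_S = (39 - (1/2)q_T) and q_T = (44 - (1/2)q_S).
Substituting one into the other gives q_S = 68/3 and q_T = 98/3.

22.67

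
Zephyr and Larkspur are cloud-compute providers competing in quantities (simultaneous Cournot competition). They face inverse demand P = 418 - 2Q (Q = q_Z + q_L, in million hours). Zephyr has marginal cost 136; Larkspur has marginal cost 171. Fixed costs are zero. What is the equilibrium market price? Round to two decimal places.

Zephyr's profit: π_Z = (418 - 2Q)q_Z - (136q_Z). Setting ∂π_Z/∂q_Z = 0: 282 - 4q_Z - 2(q_L) = 0.
Larkspur's first-order condition: 247 - 4q_L - 2(q_Z) = 0.
So q_Z = (282 - 2q_L)/4 and q_L = (247 - 2q_Z)/4.
Solving the pair: q_Z = 317/6, q_L = 106/3.
Total output Q = 529/6, so price P = 418 - 2·(529/6) = 725/3.

241.67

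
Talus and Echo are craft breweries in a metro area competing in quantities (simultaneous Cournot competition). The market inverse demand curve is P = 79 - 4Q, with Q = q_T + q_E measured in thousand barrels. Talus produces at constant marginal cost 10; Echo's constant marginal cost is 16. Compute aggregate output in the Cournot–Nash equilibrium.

Talus's profit: π_T = (79 - 4Q)q_T - (10q_T). Setting ∂π_T/∂q_T = 0: 69 - 8q_T - 4(q_E) = 0.
Echo's profit: π_E = (79 - 4Q)q_E - (16q_E). Setting ∂π_E/∂q_E = 0: 63 - 8q_E - 4(q_T) = 0.
So q_T = (69 - 4q_E)/8 and q_E = (63 - 4q_T)/8.
Substituting one into the other gives q_T = 25/4 and q_E = 19/4.
Total output Q = 25/4 + 19/4 = 11.

11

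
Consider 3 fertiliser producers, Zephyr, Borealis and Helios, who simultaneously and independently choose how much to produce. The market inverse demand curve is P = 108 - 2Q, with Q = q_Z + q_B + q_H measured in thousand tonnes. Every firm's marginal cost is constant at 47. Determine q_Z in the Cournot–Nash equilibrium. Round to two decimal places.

A representative firm's profit is π_i = q_i(108 - 2Q) - 47q_i.
First-order condition (treating rivals' output as given): 61 - 4q_i - 2·Σ_{j≠i} q_j = 0.
With identical firms every q_j equals q_i, so Σ_{j≠i} q_j = 2q_i and 61 = 8q_i, giving q_i = 61/8.

7.63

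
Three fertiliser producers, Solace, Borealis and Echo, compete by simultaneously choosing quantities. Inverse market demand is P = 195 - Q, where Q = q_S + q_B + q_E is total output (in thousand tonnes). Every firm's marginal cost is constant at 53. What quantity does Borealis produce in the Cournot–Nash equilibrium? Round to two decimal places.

35.50

A representative firm's profit is π_i = q_i(195 - Q) - 53q_i.
Setting ∂π_i/∂q_i = 0 with rivals' quantities fixed: 142 - 2q_i - Σ_{j≠i} q_j = 0.
With identical firms every q_j equals q_i, so Σ_{j≠i} q_j = 2q_i and 142 = 4q_i, giving q_i = 71/2.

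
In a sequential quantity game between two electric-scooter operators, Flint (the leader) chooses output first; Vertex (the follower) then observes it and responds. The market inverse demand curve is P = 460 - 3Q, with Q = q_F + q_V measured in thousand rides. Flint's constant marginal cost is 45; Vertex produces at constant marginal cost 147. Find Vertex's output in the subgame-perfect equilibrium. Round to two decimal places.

Solve by backward induction. Given q_F, the follower Vertex maximises π_V = (460 - 3q_F - 3q_V)q_V - 147q_V.
Setting the follower's marginal profit to zero, 313 - 3q_F - 6q_V = 0, i.e. q_V = (313 - 3q_F)/6.
Flint substitutes q_V(q_F) into its own profit: π_F = q_F(460 - 3q_F - (313 - 3q_F)/2) - 45q_F = (607/2 - (3/2)q_F)q_F - 45q_F.
Leader FOC: 517/2 - 3q_F = 0, so q_F = 517/6.
Then q_V = (313 - 3·(517/6))/6 = 109/12.

9.08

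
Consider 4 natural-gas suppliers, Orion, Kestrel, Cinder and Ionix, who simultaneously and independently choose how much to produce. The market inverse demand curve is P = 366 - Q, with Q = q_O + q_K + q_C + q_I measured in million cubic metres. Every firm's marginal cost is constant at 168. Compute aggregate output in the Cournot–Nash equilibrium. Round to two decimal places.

Each firm earns π_i = (366 - Q)q_i - 168q_i.
Setting ∂π_i/∂q_i = 0 with rivals' quantities fixed: 198 - 2q_i - Σ_{j≠i} q_j = 0.
By symmetry each firm produces the same amount; substituting Σ_{j≠i} q_j = 3q_i yields q_i = 198/5.
Total output Q = 198/5 + 198/5 + 198/5 + 198/5 = 792/5.

158.40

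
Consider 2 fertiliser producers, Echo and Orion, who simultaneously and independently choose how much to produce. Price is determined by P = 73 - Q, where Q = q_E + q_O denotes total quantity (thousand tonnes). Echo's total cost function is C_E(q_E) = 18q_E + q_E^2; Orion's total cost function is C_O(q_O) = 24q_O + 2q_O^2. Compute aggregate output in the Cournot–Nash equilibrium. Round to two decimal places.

Echo's profit: π_E = (73 - Q)q_E - (18q_E + q_E²). Setting ∂π_E/∂q_E = 0: 55 - 4q_E - (q_O) = 0.
Orion's first-order condition: 49 - 6q_O - (q_E) = 0.
So q_E = (55 - q_O)/4 and q_O = (49 - q_E)/6.
Solving the pair: q_E = 281/23, q_O = 141/23.
Total output Q = 281/23 + 141/23 = 422/23.

18.35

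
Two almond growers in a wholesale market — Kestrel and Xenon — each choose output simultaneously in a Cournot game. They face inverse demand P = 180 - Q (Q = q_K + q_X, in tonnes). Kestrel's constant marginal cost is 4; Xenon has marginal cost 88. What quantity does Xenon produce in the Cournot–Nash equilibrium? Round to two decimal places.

Kestrel's profit: π_K = (180 - Q)q_K - (4q_K). Setting ∂π_K/∂q_K = 0: 176 - 2q_K - (q_X) = 0.
Xenon's profit: π_X = (180 - Q)q_X - (88q_X). Setting ∂π_X/∂q_X = 0: 92 - 2q_X - (q_K) = 0.
Best responses: q_K = (176 - q_X)/2, q_X = (92 - q_K)/2.
Solving the pair: q_K = 260/3, q_X = 8/3.

2.67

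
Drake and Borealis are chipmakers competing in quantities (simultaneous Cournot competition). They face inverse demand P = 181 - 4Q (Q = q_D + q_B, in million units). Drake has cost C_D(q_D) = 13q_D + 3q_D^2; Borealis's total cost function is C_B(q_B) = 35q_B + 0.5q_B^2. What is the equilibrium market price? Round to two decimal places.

97.36

Drake's profit: π_D = (181 - 4Q)q_D - (13q_D + 3q_D²). Setting ∂π_D/∂q_D = 0: 168 - 14q_D - 4(q_B) = 0.
Borealis's first-order condition: 146 - 9q_B - 4(q_D) = 0.
So q_D = (168 - 4q_B)/14 and q_B = (146 - 4q_D)/9.
Solving the pair: q_D = 464/55, q_B = 686/55.
Total output Q = 230/11, so price P = 181 - 4·(230/11) = 1071/11.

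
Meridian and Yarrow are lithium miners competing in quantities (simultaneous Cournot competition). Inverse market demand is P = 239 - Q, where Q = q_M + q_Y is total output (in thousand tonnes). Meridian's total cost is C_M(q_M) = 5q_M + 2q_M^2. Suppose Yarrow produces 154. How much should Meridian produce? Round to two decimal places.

With the rival's output fixed at 154, Meridian's profit is π_M = (239 - 154 - q_M)q_M - (5q_M + 2q_M²) = (85 - q_M)q_M - (5q_M + 2q_M²).
∂π_M/∂q_M = 80 - 6q_M = 0, so q_M = 40/3.

13.33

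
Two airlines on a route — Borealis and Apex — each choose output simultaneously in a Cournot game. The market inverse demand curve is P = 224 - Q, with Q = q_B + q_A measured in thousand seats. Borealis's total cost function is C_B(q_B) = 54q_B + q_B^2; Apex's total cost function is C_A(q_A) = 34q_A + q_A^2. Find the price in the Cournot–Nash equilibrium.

152

Borealis's profit: π_B = (224 - Q)q_B - (54q_B + q_B²). Setting ∂π_B/∂q_B = 0: 170 - 4q_B - (q_A) = 0.
Apex's first-order condition: 190 - 4q_A - (q_B) = 0.
Best responses: q_B = (170 - q_A)/4, q_A = (190 - q_B)/4.
Substituting one into the other gives q_B = 98/3 and q_A = 118/3.
Total output Q = 72, so price P = 224 - 72 = 152.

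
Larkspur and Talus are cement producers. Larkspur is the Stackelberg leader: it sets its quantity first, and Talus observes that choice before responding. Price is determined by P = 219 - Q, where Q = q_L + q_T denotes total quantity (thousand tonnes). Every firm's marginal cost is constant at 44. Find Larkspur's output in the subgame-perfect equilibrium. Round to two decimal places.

87.50

The follower Talus best-responds to any q_L: π_T = (219 - Q)q_T - 44q_T.
Setting the follower's marginal profit to zero, 175 - q_L - 2q_T = 0, i.e. q_T = (175 - q_L)/2.
Larkspur substitutes q_T(q_L) into its own profit: π_L = q_L(219 - q_L - (175 - q_L)/2) - 44q_L = (263/2 - (1/2)q_L)q_L - 44q_L.
Leader FOC: 175/2 - q_L = 0, so q_L = 175/2.
Then q_T = (175 - 175/2)/2 = 175/4.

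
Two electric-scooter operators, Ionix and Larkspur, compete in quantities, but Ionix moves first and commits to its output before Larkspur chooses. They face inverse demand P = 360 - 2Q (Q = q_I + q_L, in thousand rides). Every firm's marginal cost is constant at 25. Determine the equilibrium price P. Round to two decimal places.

Solve by backward induction. Given q_I, the follower Larkspur maximises π_L = (360 - 2q_I - 2q_L)q_L - 25q_L.
Setting the follower's marginal profit to zero, 335 - 2q_I - 4q_L = 0, i.e. q_L = (335 - 2q_I)/4.
The leader anticipates this reaction. Substituting into P = 360 - 2Q gives P = 385/2 - q_I, so π_I = (385/2 - q_I)q_I - 25q_I.
The leader's first-order condition 335/2 - 2q_I = 0 yields q_I = 335/4.
Then q_L = (335 - 2·(335/4))/4 = 335/8.
Total output Q = 1005/8, so price P = 360 - 2·(1005/8) = 435/4.

108.75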